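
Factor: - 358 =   -  2^1*179^1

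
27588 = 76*363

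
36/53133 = 12/17711 = 0.00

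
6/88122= 1/14687  =  0.00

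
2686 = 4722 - 2036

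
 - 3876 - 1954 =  - 5830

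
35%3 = 2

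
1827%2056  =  1827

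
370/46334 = 185/23167=0.01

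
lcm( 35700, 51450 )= 1749300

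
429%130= 39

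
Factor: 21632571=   3^2 * 2403619^1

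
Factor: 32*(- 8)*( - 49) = 12544 = 2^8*7^2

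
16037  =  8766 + 7271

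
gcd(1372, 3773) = 343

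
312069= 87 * 3587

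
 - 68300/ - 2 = 34150/1 = 34150.00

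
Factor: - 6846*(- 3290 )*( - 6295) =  - 141784425300 =- 2^2*3^1*5^2*7^2*47^1*163^1*1259^1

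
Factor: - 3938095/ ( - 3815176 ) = 2^( - 3 )*5^1*7^1 * 37^1 * 59^( - 2 ) * 137^( - 1 )*3041^1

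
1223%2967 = 1223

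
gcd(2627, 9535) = 1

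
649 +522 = 1171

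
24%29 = 24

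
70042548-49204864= 20837684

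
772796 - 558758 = 214038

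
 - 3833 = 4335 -8168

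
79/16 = 79/16 =4.94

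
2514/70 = 35  +  32/35=   35.91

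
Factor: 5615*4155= 23330325 = 3^1*5^2*277^1 *1123^1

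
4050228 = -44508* ( - 91 )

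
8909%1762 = 99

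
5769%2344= 1081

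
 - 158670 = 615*( - 258 )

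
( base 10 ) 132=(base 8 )204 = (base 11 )110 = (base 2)10000100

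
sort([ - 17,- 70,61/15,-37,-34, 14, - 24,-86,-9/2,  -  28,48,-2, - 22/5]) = [ - 86, - 70, - 37,- 34, - 28,-24 ,-17, - 9/2,- 22/5,-2, 61/15,14, 48]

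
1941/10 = 1941/10 = 194.10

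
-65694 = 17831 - 83525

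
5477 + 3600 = 9077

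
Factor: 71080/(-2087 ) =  -2^3* 5^1*1777^1*2087^( - 1 )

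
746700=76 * 9825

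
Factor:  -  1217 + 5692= 4475 = 5^2*179^1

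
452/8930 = 226/4465 = 0.05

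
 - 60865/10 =  -  6087 + 1/2 = -6086.50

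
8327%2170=1817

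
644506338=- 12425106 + 656931444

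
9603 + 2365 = 11968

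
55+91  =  146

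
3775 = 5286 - 1511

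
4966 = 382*13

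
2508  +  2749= 5257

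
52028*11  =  572308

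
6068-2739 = 3329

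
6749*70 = 472430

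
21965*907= 19922255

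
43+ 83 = 126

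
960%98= 78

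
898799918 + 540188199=1438988117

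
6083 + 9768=15851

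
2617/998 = 2617/998 = 2.62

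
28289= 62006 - 33717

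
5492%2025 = 1442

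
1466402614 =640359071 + 826043543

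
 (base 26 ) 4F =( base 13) 92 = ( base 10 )119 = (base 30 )3T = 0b1110111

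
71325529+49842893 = 121168422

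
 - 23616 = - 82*288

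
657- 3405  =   - 2748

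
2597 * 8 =20776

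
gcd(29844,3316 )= 3316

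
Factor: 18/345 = 2^1*3^1*5^( - 1 )*23^( - 1 )= 6/115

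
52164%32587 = 19577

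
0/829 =0= 0.00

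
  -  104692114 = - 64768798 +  - 39923316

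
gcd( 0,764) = 764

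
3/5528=3/5528=0.00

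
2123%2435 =2123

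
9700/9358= 1  +  171/4679 = 1.04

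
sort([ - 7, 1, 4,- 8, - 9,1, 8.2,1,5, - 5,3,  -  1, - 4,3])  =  [ - 9,- 8, - 7 , - 5, - 4,-1,1,1, 1,3,3, 4,5,8.2]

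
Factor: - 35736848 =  - 2^4*7^1*23^1*13873^1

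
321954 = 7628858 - 7306904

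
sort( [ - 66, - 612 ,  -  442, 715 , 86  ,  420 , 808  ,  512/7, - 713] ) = [ - 713,-612, - 442, - 66 , 512/7,  86,420, 715,808 ]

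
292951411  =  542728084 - 249776673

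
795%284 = 227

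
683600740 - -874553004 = 1558153744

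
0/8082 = 0 =0.00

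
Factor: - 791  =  -7^1*113^1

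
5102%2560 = 2542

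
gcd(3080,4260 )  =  20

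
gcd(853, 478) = 1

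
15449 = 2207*7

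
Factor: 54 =2^1*3^3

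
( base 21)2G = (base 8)72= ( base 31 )1R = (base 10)58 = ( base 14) 42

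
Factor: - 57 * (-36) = 2052  =  2^2*  3^3 *19^1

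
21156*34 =719304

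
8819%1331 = 833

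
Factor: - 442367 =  - 442367^1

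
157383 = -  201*( - 783)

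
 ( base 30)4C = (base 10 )132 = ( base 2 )10000100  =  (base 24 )5C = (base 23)5H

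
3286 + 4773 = 8059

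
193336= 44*4394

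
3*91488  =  274464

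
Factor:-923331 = -3^1*29^1*10613^1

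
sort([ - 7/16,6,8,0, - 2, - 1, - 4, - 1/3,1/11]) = [ - 4,  -  2, - 1, - 7/16, - 1/3,0,1/11,6 , 8]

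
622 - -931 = 1553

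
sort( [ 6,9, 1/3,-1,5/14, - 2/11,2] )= [ - 1 ,-2/11, 1/3,  5/14,2, 6, 9] 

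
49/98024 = 49/98024 = 0.00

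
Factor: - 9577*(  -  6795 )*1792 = 116615681280 = 2^8* 3^2*5^1 *7^1*61^1*151^1*157^1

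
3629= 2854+775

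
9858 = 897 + 8961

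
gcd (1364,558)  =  62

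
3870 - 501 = 3369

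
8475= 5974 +2501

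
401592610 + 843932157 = 1245524767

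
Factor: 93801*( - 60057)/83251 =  - 5633406657/83251 = - 3^3*7^( - 2)*1699^( - 1)*6673^1*31267^1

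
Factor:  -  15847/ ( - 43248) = 299/816= 2^( - 4)*3^( - 1)*13^1 *17^(  -  1) * 23^1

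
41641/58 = 41641/58=717.95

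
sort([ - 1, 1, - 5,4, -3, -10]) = [-10, - 5,-3  , -1,1,4 ]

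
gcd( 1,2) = 1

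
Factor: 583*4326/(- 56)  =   - 180147/4 = - 2^( - 2) * 3^1*11^1 * 53^1  *  103^1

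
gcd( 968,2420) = 484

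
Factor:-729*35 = - 25515 = -  3^6*5^1*7^1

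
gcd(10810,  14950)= 230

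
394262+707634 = 1101896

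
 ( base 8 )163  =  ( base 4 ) 1303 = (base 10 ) 115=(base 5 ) 430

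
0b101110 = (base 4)232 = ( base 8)56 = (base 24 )1M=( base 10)46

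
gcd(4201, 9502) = 1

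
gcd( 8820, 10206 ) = 126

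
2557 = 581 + 1976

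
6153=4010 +2143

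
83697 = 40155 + 43542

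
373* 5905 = 2202565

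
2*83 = 166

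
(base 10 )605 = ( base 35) HA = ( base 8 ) 1135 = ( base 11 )500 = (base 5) 4410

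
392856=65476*6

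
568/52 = 142/13 = 10.92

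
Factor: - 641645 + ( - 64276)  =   - 705921 = - 3^1* 235307^1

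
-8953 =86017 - 94970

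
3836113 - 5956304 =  - 2120191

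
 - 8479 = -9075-  -  596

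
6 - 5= 1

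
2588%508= 48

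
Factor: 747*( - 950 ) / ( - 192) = 2^( - 5)*3^1*5^2*19^1*83^1  =  118275/32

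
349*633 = 220917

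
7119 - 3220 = 3899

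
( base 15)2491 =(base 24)dca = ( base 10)7786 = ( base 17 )19G0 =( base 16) 1e6a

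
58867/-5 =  - 58867/5 = - 11773.40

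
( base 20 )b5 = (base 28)81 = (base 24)99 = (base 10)225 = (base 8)341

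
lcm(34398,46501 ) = 2511054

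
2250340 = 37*60820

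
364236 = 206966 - -157270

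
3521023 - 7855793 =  - 4334770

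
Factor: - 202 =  - 2^1*101^1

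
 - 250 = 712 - 962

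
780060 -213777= 566283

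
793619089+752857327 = 1546476416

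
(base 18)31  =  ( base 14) 3d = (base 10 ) 55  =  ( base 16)37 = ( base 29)1Q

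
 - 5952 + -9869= - 15821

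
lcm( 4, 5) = 20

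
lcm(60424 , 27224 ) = 2477384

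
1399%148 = 67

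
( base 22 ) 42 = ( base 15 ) 60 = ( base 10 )90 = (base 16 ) 5A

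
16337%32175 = 16337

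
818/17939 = 818/17939 =0.05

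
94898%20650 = 12298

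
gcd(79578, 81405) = 9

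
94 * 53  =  4982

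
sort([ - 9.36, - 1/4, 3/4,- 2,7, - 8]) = [- 9.36, - 8, - 2, - 1/4,3/4,7] 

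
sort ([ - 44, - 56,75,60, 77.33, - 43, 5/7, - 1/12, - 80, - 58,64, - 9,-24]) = [-80, - 58, - 56, - 44,-43, - 24, - 9,-1/12, 5/7, 60 , 64, 75,77.33] 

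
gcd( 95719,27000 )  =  1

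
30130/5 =6026 = 6026.00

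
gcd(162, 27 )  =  27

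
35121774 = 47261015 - 12139241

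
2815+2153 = 4968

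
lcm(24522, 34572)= 2108892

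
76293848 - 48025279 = 28268569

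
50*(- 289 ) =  - 14450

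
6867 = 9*763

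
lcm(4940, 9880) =9880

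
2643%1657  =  986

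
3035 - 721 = 2314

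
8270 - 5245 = 3025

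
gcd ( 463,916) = 1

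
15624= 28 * 558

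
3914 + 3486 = 7400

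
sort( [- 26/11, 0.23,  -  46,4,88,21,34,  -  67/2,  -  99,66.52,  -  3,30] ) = [ - 99, - 46,  -  67/2, - 3,-26/11,0.23, 4, 21,30, 34,66.52, 88]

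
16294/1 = 16294  =  16294.00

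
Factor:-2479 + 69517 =2^1 *3^1*11173^1=   67038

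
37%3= 1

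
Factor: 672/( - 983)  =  -2^5*3^1 *7^1 * 983^(  -  1)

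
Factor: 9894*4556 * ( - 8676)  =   - 2^5 * 3^3 *17^2*67^1*97^1 * 241^1 =- 391088607264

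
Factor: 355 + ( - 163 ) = 2^6*3^1 = 192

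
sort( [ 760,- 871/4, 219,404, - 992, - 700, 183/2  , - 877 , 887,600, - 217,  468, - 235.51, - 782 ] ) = [ - 992, - 877, - 782, - 700,  -  235.51 ,-871/4, - 217,183/2,219,  404, 468,600,760,  887] 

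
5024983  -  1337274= 3687709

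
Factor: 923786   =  2^1 *229^1*2017^1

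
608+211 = 819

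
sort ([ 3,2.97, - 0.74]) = [ - 0.74, 2.97,  3]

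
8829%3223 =2383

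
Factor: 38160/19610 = 72/37 =2^3*3^2*37^ (  -  1) 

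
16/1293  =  16/1293 = 0.01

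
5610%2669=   272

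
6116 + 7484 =13600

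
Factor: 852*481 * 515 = 2^2*3^1*5^1*13^1* 37^1 *71^1*103^1 = 211053180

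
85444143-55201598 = 30242545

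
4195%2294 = 1901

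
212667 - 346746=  -134079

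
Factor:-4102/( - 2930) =7/5 = 5^(-1)*7^1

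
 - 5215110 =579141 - 5794251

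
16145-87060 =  - 70915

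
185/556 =185/556 =0.33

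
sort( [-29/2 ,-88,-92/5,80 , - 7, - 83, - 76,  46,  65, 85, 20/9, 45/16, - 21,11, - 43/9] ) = [ - 88,-83,- 76, - 21 , - 92/5, - 29/2, - 7, - 43/9,20/9, 45/16,11,46,65, 80,85 ]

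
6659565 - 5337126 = 1322439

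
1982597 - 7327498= -5344901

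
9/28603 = 9/28603   =  0.00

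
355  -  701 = -346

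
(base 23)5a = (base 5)1000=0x7d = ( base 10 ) 125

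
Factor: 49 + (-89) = -40 = -2^3*5^1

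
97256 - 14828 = 82428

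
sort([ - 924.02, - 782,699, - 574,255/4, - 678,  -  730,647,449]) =[ - 924.02, -782 ,- 730, - 678, - 574,  255/4,  449, 647,699]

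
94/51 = 1+43/51=1.84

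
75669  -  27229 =48440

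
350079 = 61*5739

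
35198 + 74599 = 109797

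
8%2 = 0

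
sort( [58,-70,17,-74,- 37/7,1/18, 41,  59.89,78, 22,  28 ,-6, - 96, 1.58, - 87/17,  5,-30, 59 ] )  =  [ - 96, - 74,  -  70,  -  30, - 6 , - 37/7, - 87/17 , 1/18 , 1.58,5, 17,  22, 28,41,58,59,59.89, 78 ] 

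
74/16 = 4+5/8=4.62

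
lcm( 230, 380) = 8740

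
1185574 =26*45599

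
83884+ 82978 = 166862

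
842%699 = 143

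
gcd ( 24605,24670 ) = 5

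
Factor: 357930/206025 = 582/335=2^1*3^1*5^( - 1 )* 67^(  -  1 )*97^1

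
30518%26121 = 4397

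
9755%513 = 8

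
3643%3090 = 553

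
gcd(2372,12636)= 4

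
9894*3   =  29682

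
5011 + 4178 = 9189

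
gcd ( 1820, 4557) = 7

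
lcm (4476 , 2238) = 4476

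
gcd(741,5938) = 1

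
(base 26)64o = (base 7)15125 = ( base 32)42O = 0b1000001011000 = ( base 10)4184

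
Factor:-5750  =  -2^1*5^3*23^1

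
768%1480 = 768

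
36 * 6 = 216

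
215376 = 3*71792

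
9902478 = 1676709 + 8225769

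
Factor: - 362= - 2^1*181^1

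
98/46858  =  7/3347 = 0.00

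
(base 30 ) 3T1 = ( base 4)313303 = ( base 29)474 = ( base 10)3571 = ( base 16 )DF3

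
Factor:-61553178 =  - 2^1*3^2*1151^1*2971^1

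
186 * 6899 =1283214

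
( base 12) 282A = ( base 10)4642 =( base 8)11042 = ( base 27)69P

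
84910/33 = 84910/33 = 2573.03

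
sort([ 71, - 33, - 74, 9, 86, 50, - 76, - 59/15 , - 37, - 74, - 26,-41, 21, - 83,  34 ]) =[ - 83, - 76, - 74, - 74,- 41, -37, - 33, - 26, - 59/15,9, 21,34 , 50, 71, 86]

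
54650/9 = 6072  +  2/9 = 6072.22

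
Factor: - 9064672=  - 2^5*17^1*19^1*877^1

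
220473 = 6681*33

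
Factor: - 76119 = - 3^1*25373^1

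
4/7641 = 4/7641 = 0.00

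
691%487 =204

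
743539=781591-38052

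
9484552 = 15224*623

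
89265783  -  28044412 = 61221371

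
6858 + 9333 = 16191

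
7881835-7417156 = 464679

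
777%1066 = 777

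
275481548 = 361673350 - 86191802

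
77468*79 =6119972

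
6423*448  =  2877504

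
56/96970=28/48485  =  0.00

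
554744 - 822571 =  -267827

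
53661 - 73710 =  - 20049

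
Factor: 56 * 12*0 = 0 = 0^1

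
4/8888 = 1/2222 = 0.00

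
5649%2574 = 501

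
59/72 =59/72 = 0.82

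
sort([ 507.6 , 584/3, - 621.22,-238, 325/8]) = [-621.22,-238, 325/8, 584/3,507.6 ]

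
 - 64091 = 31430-95521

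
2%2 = 0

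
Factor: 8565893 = 7^1* 73^1*16763^1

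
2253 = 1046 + 1207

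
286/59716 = 143/29858 = 0.00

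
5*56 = 280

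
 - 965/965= - 1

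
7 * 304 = 2128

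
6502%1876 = 874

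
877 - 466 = 411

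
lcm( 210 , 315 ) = 630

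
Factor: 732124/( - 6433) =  - 2^2*7^( - 1)*103^1*919^(- 1)*1777^1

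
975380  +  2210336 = 3185716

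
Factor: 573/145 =3^1*5^( - 1 ) * 29^( - 1 ) * 191^1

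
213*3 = 639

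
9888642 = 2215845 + 7672797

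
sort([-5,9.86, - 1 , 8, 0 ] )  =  [-5, - 1, 0,8, 9.86]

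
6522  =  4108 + 2414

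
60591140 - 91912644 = - 31321504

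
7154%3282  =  590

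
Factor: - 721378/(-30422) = 7^1*17^1*41^( - 1)*53^( - 1)*  433^1 = 51527/2173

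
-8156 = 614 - 8770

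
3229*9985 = 32241565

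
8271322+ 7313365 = 15584687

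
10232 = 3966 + 6266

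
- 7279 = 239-7518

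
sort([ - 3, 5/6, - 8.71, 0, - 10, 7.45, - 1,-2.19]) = [  -  10, - 8.71,-3 , - 2.19 ,-1, 0, 5/6, 7.45]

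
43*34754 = 1494422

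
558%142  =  132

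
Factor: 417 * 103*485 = 20831235 = 3^1*5^1 * 97^1 * 103^1*139^1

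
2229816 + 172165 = 2401981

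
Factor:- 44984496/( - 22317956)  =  11246124/5579489   =  2^2*3^1*37^( - 1)*79^1*11863^1*150797^ (-1 )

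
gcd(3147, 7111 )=1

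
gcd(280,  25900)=140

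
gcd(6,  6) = 6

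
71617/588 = 10231/84 = 121.80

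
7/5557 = 7/5557 = 0.00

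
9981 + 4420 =14401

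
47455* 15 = 711825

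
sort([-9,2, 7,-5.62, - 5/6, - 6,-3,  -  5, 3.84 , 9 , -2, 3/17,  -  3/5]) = [  -  9, - 6,  -  5.62, - 5,- 3, - 2,-5/6,  -  3/5, 3/17, 2,  3.84, 7,9 ]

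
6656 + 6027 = 12683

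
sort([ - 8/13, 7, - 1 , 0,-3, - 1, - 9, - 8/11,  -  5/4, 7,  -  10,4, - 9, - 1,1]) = [ - 10, - 9,  -  9, - 3, - 5/4, - 1, - 1, - 1,-8/11, - 8/13, 0,1,4, 7, 7]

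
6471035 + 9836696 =16307731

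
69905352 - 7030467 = 62874885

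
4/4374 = 2/2187 = 0.00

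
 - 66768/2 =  - 33384=- 33384.00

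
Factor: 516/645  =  2^2 * 5^( - 1)= 4/5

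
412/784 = 103/196 = 0.53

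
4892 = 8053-3161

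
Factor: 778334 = 2^1 * 389167^1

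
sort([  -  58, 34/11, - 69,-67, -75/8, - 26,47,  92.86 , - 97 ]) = [ - 97 , - 69, - 67 , - 58, - 26, - 75/8, 34/11, 47 , 92.86 ]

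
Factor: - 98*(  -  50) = 2^2 * 5^2*7^2 = 4900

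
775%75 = 25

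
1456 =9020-7564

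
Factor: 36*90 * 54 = 2^4*3^7*5^1= 174960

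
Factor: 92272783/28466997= 3^( - 1)*13^( - 1 )*19^( - 1 )*37^1*41^ ( - 1 )*937^( - 1)*2493859^1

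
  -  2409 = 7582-9991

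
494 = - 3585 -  - 4079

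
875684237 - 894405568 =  - 18721331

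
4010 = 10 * 401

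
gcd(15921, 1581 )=3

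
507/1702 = 507/1702=0.30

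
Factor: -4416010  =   - 2^1 * 5^1 * 131^1*3371^1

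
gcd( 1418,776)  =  2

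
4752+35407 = 40159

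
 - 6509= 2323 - 8832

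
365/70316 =365/70316  =  0.01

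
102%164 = 102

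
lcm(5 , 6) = 30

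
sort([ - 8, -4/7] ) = [ - 8, - 4/7]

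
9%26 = 9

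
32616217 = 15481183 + 17135034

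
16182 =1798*9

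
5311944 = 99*53656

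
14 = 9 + 5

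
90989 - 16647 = 74342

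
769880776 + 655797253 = 1425678029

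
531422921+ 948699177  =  1480122098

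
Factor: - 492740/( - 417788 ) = 5^1 * 7^(-1 )*43^( - 1 )*71^1= 355/301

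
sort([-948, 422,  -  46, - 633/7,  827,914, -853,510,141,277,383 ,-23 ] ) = [-948, - 853,-633/7, - 46, - 23, 141,277,383,422, 510, 827,914]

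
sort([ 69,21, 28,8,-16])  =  [- 16,8,  21,28,69 ]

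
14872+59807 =74679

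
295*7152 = 2109840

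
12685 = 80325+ - 67640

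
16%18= 16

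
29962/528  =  56  +  197/264 =56.75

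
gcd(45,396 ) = 9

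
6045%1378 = 533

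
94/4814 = 47/2407 = 0.02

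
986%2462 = 986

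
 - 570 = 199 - 769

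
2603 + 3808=6411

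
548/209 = 548/209 =2.62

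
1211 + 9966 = 11177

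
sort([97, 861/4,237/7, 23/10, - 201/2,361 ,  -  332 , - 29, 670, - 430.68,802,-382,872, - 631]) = [ - 631,-430.68,-382, - 332,-201/2, - 29,23/10,  237/7,97, 861/4 , 361,670 , 802,872] 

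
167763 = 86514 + 81249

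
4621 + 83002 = 87623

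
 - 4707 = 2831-7538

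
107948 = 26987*4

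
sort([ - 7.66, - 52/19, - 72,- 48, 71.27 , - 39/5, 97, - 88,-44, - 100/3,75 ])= [ - 88, - 72, - 48, - 44, - 100/3,-39/5, - 7.66, - 52/19,71.27,75,97]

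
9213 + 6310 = 15523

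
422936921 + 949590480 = 1372527401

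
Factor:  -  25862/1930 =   -  67/5 = - 5^( - 1) * 67^1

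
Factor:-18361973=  - 7^1 * 41^1*137^1*467^1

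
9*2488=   22392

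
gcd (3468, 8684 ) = 4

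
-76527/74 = - 76527/74 = - 1034.15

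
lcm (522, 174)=522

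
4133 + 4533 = 8666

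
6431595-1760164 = 4671431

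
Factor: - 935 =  - 5^1*11^1 * 17^1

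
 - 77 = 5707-5784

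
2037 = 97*21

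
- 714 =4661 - 5375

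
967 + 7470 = 8437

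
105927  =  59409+46518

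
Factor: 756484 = 2^2*379^1*499^1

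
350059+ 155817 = 505876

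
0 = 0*448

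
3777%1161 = 294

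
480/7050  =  16/235 =0.07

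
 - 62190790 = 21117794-83308584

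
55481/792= 55481/792 =70.05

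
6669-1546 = 5123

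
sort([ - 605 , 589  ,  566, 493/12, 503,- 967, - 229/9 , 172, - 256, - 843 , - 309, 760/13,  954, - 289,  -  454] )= [ - 967, - 843, - 605, - 454,-309, - 289, - 256,  -  229/9, 493/12, 760/13, 172, 503, 566, 589, 954]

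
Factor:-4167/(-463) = 3^2 = 9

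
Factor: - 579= -3^1*193^1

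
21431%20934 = 497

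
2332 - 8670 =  - 6338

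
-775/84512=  - 775/84512 = - 0.01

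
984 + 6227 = 7211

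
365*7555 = 2757575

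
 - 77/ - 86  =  77/86 = 0.90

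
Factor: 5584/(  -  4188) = -2^2*3^(-1) = -  4/3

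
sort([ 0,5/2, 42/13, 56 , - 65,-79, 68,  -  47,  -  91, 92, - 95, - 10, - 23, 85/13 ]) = [ - 95, - 91, - 79, - 65,- 47,  -  23, - 10,0, 5/2,42/13, 85/13, 56, 68, 92]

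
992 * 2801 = 2778592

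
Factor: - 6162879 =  -3^1 * 73^1 * 107^1*263^1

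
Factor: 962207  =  449^1 * 2143^1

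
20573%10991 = 9582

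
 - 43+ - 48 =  - 91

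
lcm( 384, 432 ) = 3456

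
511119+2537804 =3048923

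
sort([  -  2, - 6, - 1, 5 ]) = [ -6,  -  2, - 1,5]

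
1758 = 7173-5415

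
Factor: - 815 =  - 5^1*163^1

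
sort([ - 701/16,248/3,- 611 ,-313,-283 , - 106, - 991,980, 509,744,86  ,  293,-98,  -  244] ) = [ - 991, - 611 , - 313, - 283,-244, - 106, - 98, - 701/16, 248/3,86,293, 509,744,980 ] 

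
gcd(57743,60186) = 7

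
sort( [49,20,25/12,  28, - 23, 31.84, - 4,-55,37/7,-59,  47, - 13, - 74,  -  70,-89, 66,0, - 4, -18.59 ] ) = [-89, - 74, - 70, - 59,-55,  -  23, - 18.59, - 13, - 4,-4, 0,25/12, 37/7, 20, 28, 31.84, 47, 49, 66]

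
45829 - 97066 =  - 51237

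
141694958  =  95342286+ 46352672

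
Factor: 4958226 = 2^1*3^3 * 7^1*13^1 * 1009^1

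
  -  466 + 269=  - 197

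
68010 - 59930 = 8080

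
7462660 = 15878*470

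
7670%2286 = 812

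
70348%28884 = 12580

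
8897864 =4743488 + 4154376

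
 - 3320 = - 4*830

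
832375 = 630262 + 202113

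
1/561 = 1/561  =  0.00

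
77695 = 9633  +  68062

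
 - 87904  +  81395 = - 6509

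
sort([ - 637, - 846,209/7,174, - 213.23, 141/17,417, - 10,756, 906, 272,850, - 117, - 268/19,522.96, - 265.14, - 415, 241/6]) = [ - 846, - 637, - 415, - 265.14, - 213.23, - 117,-268/19, - 10,141/17,209/7, 241/6, 174, 272, 417,  522.96 , 756, 850,906]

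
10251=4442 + 5809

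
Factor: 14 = 2^1*7^1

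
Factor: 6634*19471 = 2^1*31^1*107^1*19471^1 = 129170614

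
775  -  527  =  248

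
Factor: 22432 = 2^5*701^1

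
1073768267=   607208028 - -466560239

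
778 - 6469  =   - 5691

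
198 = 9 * 22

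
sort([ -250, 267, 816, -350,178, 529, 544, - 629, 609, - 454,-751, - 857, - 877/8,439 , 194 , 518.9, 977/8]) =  [ - 857,-751, - 629 ,-454, - 350, - 250 ,  -  877/8, 977/8,178,194,267,439, 518.9 , 529,544, 609 , 816]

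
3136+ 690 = 3826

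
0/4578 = 0 = 0.00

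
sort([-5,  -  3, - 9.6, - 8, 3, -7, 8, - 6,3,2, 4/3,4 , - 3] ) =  [-9.6 , - 8,-7, - 6,-5,-3,- 3, 4/3,2,3,3,  4 , 8]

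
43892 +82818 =126710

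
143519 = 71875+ 71644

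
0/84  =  0 = 0.00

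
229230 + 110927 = 340157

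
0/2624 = 0 = 0.00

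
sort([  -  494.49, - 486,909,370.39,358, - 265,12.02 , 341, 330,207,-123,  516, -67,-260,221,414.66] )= [-494.49, - 486,-265,-260,-123,-67,12.02, 207,221,330,341 , 358,370.39, 414.66, 516, 909]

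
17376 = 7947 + 9429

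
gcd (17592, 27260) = 4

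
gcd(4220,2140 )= 20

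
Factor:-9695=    - 5^1*7^1 *277^1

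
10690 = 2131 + 8559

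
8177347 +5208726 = 13386073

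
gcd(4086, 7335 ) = 9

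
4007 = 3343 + 664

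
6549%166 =75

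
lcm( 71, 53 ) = 3763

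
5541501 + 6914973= 12456474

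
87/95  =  87/95 = 0.92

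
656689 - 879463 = -222774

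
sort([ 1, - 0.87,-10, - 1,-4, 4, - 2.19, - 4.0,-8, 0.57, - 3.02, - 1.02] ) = [ - 10, - 8, - 4, - 4.0,  -  3.02, - 2.19, - 1.02, - 1, - 0.87,0.57,1,4]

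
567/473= 567/473 = 1.20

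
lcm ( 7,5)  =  35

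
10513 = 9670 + 843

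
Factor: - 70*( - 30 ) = 2100  =  2^2*3^1 * 5^2*7^1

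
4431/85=4431/85  =  52.13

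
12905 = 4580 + 8325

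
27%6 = 3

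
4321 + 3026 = 7347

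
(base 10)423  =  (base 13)267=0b110100111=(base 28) f3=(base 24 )HF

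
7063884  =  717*9852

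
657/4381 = 657/4381  =  0.15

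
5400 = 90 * 60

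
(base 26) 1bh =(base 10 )979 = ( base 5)12404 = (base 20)28j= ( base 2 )1111010011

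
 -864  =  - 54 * 16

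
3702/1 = 3702= 3702.00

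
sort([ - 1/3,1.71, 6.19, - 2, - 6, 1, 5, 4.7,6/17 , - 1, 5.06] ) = [ -6  , - 2, - 1, - 1/3 , 6/17,  1,1.71,  4.7, 5,5.06, 6.19 ] 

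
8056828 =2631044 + 5425784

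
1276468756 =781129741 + 495339015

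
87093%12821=10167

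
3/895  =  3/895 = 0.00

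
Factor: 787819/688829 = 23^1*37^(-1 )*18617^( - 1) * 34253^1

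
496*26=12896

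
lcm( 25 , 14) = 350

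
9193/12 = 766 + 1/12 = 766.08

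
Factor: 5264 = 2^4*7^1*47^1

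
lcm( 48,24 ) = 48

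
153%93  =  60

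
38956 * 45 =1753020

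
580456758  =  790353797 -209897039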